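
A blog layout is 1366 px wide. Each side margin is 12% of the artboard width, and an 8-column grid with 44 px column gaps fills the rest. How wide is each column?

Each margin = 12% of 1366 = 163.92 px; content = 1366 − 2·163.92 = 1038.16 px.
8c + 7·44 = 1038.16 → 8c = 730.16 → c = 91.27 px.

91.27 px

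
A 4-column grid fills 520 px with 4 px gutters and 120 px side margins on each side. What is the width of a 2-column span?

Subtract both margins: 520 − 2·120 = 280 px.
Subtracting 3 gutters of 4 leaves 268 for 4 columns, so c = 67 px.
Span of 2: 2·67 + 1·4 = 134 + 4 = 138 px.

138 px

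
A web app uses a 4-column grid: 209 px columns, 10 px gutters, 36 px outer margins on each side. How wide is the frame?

Total width: 2·36 + 4·209 + 3·10 = 938 px.

938 px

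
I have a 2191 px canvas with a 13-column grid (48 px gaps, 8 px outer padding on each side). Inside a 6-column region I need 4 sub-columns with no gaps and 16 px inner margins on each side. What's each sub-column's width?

236.5 px

Take off 16 px of margins, leaving 2175 px.
Subtracting 12 gaps of 48 leaves 1599 for 13 columns, so c = 123 px.
Span of 6: 6·123 + 5·48 = 738 + 240 = 978 px.
Inner content = 978 − 2·16 = 946 px.
With no gaps, each column is 946/4 = 236.5 px.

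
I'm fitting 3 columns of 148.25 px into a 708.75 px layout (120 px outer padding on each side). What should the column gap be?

Inside the margins: 708.75 − 240 = 468.75 px.
3·148.25 + 2g = 468.75 → 2g = 24 → g = 12 px.

12 px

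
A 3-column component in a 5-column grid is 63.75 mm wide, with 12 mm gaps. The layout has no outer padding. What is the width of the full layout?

114.25 mm

Subtracting 2 gaps of 12 leaves 39.75 for 3 columns, so c = 13.25 mm.
Total width: 5·13.25 + 4·12 = 114.25 mm.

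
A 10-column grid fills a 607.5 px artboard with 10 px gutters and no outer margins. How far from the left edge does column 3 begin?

Subtracting 9 gutters of 10 leaves 517.5 for 10 columns, so c = 51.75 px.
No margin, so column 3 starts at 2·(column + gutter) = 2·61.75 = 123.5 px.

123.5 px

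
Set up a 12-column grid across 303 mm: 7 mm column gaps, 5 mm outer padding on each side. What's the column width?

18 mm

Take off 10 mm of margins, leaving 293 mm.
12c + 11·7 = 293 → 12c = 216 → c = 18 mm.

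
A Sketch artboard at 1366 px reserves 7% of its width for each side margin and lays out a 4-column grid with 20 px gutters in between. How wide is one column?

278.69 px

Margins: 7% × 1366 = 95.62 px each, so content = 1366 − 191.24 = 1174.76 px.
1174.76 − 3·20 = 1114.76; ÷4 gives c = 278.69 px.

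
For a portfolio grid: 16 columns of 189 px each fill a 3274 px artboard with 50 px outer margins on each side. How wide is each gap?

Subtract both margins: 3274 − 2·50 = 3174 px.
Columns use 3024 px, leaving 150 px across 15 gaps = 10 px each.

10 px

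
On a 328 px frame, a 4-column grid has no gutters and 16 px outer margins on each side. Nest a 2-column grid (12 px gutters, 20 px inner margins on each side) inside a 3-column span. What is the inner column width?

Outer content = 328 − 2·16 = 296 px.
With no gutters, each column is 296/4 = 74 px.
With no gutters, 3 columns span 3·74 = 222 px.
Inner content = 222 − 2·20 = 182 px.
Subtracting 1 gutter of 12 leaves 170 for 2 columns, so d = 85 px.

85 px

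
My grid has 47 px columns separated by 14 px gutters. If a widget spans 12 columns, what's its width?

718 px

12 columns plus 11 gutters: 564 + 154 = 718 px.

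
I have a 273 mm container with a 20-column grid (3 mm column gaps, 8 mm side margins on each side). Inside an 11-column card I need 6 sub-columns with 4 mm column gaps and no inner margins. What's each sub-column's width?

Take off 16 mm of margins, leaving 257 mm.
257 − 19·3 = 200; ÷20 gives c = 10 mm.
11 columns plus 10 column gaps: 110 + 30 = 140 mm.
Subtracting 5 column gaps of 4 leaves 120 for 6 columns, so d = 20 mm.

20 mm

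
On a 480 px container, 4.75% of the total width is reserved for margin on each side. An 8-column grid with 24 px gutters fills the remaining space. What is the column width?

480 × (1 − 2·4.75%) = 480 × 90.5% = 434.4 px for the columns.
8c + 7·24 = 434.4 → 8c = 266.4 → c = 33.3 px.

33.3 px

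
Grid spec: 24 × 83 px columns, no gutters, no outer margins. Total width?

1992 px

Total width: 24·83 = 1992 px.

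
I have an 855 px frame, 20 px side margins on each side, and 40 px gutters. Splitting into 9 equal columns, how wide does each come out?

Content width = 855 − 2·20 = 815 px.
Subtracting 8 gutters of 40 leaves 495 for 9 columns, so c = 55 px.

55 px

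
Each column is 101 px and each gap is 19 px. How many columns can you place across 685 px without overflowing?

Each extra column adds 101 + 19 = 120 px.
(685 + 19) / 120 = 5.87, so 5 columns fit.

5 columns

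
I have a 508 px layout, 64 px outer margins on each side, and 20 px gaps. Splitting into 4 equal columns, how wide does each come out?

80 px

Take off 128 px of margins, leaving 380 px.
4 columns + 3 gaps: 4c + 3·20 = 380.
4c = 380 − 60 = 320, so c = 80 px.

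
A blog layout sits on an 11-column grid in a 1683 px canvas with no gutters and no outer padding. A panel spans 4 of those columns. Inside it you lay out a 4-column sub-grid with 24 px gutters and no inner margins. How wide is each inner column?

1683 / 11 = 153 px per column.
4-column span = 4·153 = 612 px.
612 − 3·24 = 540; ÷4 gives d = 135 px.

135 px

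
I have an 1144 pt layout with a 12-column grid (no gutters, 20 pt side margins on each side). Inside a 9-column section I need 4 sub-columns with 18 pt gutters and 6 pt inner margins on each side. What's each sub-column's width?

190.5 pt

Take off 40 pt of margins, leaving 1104 pt.
12c = 1104 → c = 92 pt.
9-column span = 9·92 = 828 pt.
Inner content = 828 − 2·6 = 816 pt.
816 − 3·18 = 762; ÷4 gives d = 190.5 pt.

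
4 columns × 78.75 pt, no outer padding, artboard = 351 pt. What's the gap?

4·78.75 + 3g = 351 → 3g = 36 → g = 12 pt.

12 pt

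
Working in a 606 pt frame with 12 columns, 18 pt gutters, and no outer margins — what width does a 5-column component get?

242 pt

Subtracting 11 gutters of 18 leaves 408 for 12 columns, so c = 34 pt.
Span of 5: 5·34 + 4·18 = 170 + 72 = 242 pt.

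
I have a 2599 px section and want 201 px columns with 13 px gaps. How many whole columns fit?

12 columns: 12·201 + 11·13 = 2555 px ≤ 2599.
13 columns: 2769 px > 2599. So 12.

12 columns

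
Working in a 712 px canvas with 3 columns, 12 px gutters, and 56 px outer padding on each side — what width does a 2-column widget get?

396 px

Content width = 712 − 2·56 = 600 px.
Subtracting 2 gutters of 12 leaves 576 for 3 columns, so c = 192 px.
Span of 2: 2·192 + 1·12 = 384 + 12 = 396 px.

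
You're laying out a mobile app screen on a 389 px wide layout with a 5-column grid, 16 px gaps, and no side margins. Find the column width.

65 px

5c + 4·16 = 389 → 5c = 325 → c = 65 px.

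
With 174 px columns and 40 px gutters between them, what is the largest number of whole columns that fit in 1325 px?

k columns need k·174 + (k−1)·40 = k·214 − 40.
k·214 − 40 ≤ 1325 → k ≤ 1365 / 214 ≈ 6.38, so k = 6.

6 columns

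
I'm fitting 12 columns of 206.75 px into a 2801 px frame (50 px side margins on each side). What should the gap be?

20 px

Take off 100 px of margins, leaving 2701 px.
12·206.75 + 11g = 2701 → 11g = 220 → g = 20 px.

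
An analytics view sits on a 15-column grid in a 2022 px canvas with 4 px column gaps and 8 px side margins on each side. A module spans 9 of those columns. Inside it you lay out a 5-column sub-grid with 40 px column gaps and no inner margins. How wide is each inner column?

Inside the margins: 2022 − 16 = 2006 px.
2006 − 14·4 = 1950; ÷15 gives c = 130 px.
9 columns plus 8 column gaps: 1170 + 32 = 1202 px.
5 columns + 4 column gaps: 5d + 4·40 = 1202.
5d = 1202 − 160 = 1042, so d = 208.4 px.

208.4 px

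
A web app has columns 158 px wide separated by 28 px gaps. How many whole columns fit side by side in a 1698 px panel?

9 columns

k columns need k·158 + (k−1)·28 = k·186 − 28.
k·186 − 28 ≤ 1698 → k ≤ 1726 / 186 ≈ 9.28, so k = 9.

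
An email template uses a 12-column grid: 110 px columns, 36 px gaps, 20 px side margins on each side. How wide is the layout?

1756 px

Layout = 2·20 + 12·110 + 11·36 = 40 + 1320 + 396 = 1756 px.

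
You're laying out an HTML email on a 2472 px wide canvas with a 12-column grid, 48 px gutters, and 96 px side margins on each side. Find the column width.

146 px

Subtract both margins: 2472 − 2·96 = 2280 px.
12c + 11·48 = 2280 → 12c = 1752 → c = 146 px.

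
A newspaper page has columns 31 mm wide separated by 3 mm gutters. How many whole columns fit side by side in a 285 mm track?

Each extra column adds 31 + 3 = 34 mm.
(285 + 3) / 34 = 8.47, so 8 columns fit.

8 columns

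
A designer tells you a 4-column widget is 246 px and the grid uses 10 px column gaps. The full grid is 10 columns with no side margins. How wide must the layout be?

Subtracting 3 column gaps of 10 leaves 216 for 4 columns, so c = 54 px.
Layout = 10·54 + 9·10 = 540 + 90 = 630 px.

630 px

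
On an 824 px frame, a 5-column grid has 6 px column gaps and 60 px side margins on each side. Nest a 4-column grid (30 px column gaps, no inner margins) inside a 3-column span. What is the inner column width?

Subtract both margins: 824 − 2·60 = 704 px.
Subtracting 4 column gaps of 6 leaves 680 for 5 columns, so c = 136 px.
Span of 3: 3·136 + 2·6 = 408 + 12 = 420 px.
4 columns + 3 column gaps: 4d + 3·30 = 420.
4d = 420 − 90 = 330, so d = 82.5 px.

82.5 px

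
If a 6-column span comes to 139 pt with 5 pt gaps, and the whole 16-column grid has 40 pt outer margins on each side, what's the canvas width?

459 pt

Subtracting 5 gaps of 5 leaves 114 for 6 columns, so c = 19 pt.
Canvas = 2·40 + 16·19 + 15·5 = 80 + 304 + 75 = 459 pt.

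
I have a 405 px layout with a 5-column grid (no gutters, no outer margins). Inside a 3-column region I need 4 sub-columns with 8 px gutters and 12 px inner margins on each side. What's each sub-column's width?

48.75 px

5c = 405 → c = 81 px.
With no gutters, 3 columns span 3·81 = 243 px.
Inner content = 243 − 2·12 = 219 px.
219 − 3·8 = 195; ÷4 gives d = 48.75 px.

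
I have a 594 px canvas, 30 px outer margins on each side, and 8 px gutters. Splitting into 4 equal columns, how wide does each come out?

127.5 px

Content width = 594 − 2·30 = 534 px.
4c + 3·8 = 534 → 4c = 510 → c = 127.5 px.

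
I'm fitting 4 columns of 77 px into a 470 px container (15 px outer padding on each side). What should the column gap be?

Content width = 470 − 2·15 = 440 px.
Columns use 308 px, leaving 132 px across 3 column gaps = 44 px each.

44 px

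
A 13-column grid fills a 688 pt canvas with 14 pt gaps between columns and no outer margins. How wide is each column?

40 pt

13c + 12·14 = 688 → 13c = 520 → c = 40 pt.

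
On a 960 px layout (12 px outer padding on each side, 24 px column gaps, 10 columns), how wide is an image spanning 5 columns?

456 px

Subtract both margins: 960 − 2·12 = 936 px.
10 columns + 9 column gaps: 10c + 9·24 = 936.
10c = 936 − 216 = 720, so c = 72 px.
5 columns plus 4 column gaps: 360 + 96 = 456 px.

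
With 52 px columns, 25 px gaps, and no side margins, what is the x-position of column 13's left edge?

No margin, so column 13 starts at 12·(column + gutter) = 12·77 = 924 px.

924 px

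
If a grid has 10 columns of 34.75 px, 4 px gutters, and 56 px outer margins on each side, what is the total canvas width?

Adding margins, columns and gutters: 112 + 347.5 + 36 = 495.5 px.

495.5 px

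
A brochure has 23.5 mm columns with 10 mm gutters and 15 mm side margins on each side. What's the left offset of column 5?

149 mm

Each column+gutter stride is 33.5 mm; 4 of them past the 15 mm margin is 15 + 134 = 149 mm.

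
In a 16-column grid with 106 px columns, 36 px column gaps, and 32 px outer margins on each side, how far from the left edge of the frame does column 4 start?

458 px

Column 4 starts at margin + 3·(column + gutter) = 32 + 3·142 = 458 px.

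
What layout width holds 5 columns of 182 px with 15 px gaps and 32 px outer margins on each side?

1034 px

Layout = 2·32 + 5·182 + 4·15 = 64 + 910 + 60 = 1034 px.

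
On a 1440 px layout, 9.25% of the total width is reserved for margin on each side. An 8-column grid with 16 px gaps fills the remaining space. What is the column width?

Each margin = 9.25% of 1440 = 133.2 px; content = 1440 − 2·133.2 = 1173.6 px.
Subtracting 7 gaps of 16 leaves 1061.6 for 8 columns, so c = 132.7 px.

132.7 px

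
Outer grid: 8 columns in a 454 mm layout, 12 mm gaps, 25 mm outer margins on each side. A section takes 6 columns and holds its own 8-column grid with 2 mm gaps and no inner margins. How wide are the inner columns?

35.75 mm

Take off 50 mm of margins, leaving 404 mm.
Subtracting 7 gaps of 12 leaves 320 for 8 columns, so c = 40 mm.
Span of 6: 6·40 + 5·12 = 240 + 60 = 300 mm.
8d + 7·2 = 300 → 8d = 286 → d = 35.75 mm.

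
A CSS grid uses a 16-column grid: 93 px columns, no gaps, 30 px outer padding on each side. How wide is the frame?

Total width: 2·30 + 16·93 = 1548 px.

1548 px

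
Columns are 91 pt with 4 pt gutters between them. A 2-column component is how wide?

Span of 2: 2·91 + 1·4 = 182 + 4 = 186 pt.

186 pt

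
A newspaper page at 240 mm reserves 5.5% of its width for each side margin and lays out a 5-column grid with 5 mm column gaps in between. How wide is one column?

38.72 mm

Margins: 5.5% × 240 = 13.2 mm each, so content = 240 − 26.4 = 213.6 mm.
Subtracting 4 column gaps of 5 leaves 193.6 for 5 columns, so c = 38.72 mm.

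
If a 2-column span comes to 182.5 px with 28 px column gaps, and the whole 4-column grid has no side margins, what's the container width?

393 px

182.5 − 1·28 = 154.5; ÷2 gives c = 77.25 px.
Total width: 4·77.25 + 3·28 = 393 px.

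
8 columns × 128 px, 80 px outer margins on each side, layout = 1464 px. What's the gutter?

40 px

Subtract both margins: 1464 − 2·80 = 1304 px.
8·128 + 7g = 1304 → 7g = 280 → g = 40 px.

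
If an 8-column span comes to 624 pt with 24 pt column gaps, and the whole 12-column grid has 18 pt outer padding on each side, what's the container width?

984 pt

Subtracting 7 column gaps of 24 leaves 456 for 8 columns, so c = 57 pt.
Container = 2·18 + 12·57 + 11·24 = 36 + 684 + 264 = 984 pt.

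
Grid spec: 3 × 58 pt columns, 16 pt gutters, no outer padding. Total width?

206 pt

Summing: 174 + 32 = 206 pt.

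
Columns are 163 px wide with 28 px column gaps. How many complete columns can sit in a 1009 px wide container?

5 columns: 5·163 + 4·28 = 927 px ≤ 1009.
6 columns: 1118 px > 1009. So 5.

5 columns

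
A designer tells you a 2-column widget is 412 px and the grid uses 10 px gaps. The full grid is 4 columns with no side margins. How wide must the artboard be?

412 − 1·10 = 402; ÷2 gives c = 201 px.
Total width: 4·201 + 3·10 = 834 px.

834 px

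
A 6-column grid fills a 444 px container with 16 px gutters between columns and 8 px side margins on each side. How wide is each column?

58 px

Inside the margins: 444 − 16 = 428 px.
6c + 5·16 = 428 → 6c = 348 → c = 58 px.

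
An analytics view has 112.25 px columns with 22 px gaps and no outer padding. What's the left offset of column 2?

Each column+gutter stride is 134.25 px; with no margin, 1 of them is 134.25 px.

134.25 px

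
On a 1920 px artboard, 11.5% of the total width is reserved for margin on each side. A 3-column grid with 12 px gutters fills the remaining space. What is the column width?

484.8 px

Each margin = 11.5% of 1920 = 220.8 px; content = 1920 − 2·220.8 = 1478.4 px.
Subtracting 2 gutters of 12 leaves 1454.4 for 3 columns, so c = 484.8 px.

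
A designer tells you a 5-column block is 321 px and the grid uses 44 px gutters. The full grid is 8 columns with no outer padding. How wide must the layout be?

5 columns + 4 gutters: 5c + 4·44 = 321.
5c = 321 − 176 = 145, so c = 29 px.
Summing: 232 + 308 = 540 px.

540 px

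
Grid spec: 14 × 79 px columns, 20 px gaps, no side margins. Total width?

Total width: 14·79 + 13·20 = 1366 px.

1366 px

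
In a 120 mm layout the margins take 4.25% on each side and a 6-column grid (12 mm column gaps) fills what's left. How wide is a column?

8.3 mm

Margins: 4.25% × 120 = 5.1 mm each, so content = 120 − 10.2 = 109.8 mm.
Subtracting 5 column gaps of 12 leaves 49.8 for 6 columns, so c = 8.3 mm.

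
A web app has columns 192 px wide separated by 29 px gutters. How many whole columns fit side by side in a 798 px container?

3 columns

Each extra column adds 192 + 29 = 221 px.
(798 + 29) / 221 = 3.74, so 3 columns fit.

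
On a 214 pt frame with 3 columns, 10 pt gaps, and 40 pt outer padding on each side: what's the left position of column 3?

136 pt

Subtract both margins: 214 − 2·40 = 134 pt.
Subtracting 2 gaps of 10 leaves 114 for 3 columns, so c = 38 pt.
Each column+gutter stride is 48 pt; 2 of them past the 40 pt margin is 40 + 96 = 136 pt.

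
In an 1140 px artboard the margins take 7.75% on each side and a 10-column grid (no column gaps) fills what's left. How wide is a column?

96.33 px

Margins: 7.75% × 1140 = 88.35 px each, so content = 1140 − 176.7 = 963.3 px.
963.3 / 10 = 96.33 px per column.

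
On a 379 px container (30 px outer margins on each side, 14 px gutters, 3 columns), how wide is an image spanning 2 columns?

208 px

Content width = 379 − 2·30 = 319 px.
Subtracting 2 gutters of 14 leaves 291 for 3 columns, so c = 97 px.
2 columns plus 1 gutter: 194 + 14 = 208 px.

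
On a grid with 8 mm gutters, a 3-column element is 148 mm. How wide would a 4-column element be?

Subtracting 2 gutters of 8 leaves 132 for 3 columns, so c = 44 mm.
4 columns plus 3 gutters: 176 + 24 = 200 mm.

200 mm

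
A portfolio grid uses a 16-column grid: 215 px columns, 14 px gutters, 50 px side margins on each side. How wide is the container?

Adding margins, columns and gutters: 100 + 3440 + 210 = 3750 px.

3750 px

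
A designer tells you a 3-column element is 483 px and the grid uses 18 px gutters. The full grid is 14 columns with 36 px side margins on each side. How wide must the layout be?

3c + 2·18 = 483 → 3c = 447 → c = 149 px.
Total width: 2·36 + 14·149 + 13·18 = 2392 px.

2392 px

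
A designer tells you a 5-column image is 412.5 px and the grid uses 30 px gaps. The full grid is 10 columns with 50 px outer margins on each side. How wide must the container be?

955 px

Subtracting 4 gaps of 30 leaves 292.5 for 5 columns, so c = 58.5 px.
Adding margins, columns and gutters: 100 + 585 + 270 = 955 px.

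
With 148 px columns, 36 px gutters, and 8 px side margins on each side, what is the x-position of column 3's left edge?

376 px

Before column 3: the margin + 2 columns + 2 gutters.
Offset = 8 + 2·(148 + 36) = 8 + 368 = 376 px.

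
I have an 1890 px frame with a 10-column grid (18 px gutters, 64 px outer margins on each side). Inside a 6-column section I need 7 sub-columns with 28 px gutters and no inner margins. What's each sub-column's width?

126 px

Inside the margins: 1890 − 128 = 1762 px.
10c + 9·18 = 1762 → 10c = 1600 → c = 160 px.
6 columns plus 5 gutters: 960 + 90 = 1050 px.
7d + 6·28 = 1050 → 7d = 882 → d = 126 px.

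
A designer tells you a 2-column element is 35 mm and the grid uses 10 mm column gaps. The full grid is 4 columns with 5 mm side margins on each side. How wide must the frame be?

2c + 1·10 = 35 → 2c = 25 → c = 12.5 mm.
Total width: 2·5 + 4·12.5 + 3·10 = 90 mm.

90 mm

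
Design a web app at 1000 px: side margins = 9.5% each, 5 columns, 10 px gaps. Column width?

Margins: 9.5% × 1000 = 95 px each, so content = 1000 − 190 = 810 px.
Subtracting 4 gaps of 10 leaves 770 for 5 columns, so c = 154 px.

154 px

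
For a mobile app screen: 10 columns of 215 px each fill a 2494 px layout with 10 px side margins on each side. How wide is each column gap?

Inside the margins: 2494 − 20 = 2474 px.
10 columns take 10·215 = 2150 px; remaining 324 splits into 9 column gaps.
g = 324 / 9 = 36 px.

36 px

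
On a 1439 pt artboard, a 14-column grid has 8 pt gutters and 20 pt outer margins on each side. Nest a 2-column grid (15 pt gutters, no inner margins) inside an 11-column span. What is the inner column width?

Inside the margins: 1439 − 40 = 1399 pt.
Subtracting 13 gutters of 8 leaves 1295 for 14 columns, so c = 92.5 pt.
Span of 11: 11·92.5 + 10·8 = 1017.5 + 80 = 1097.5 pt.
1097.5 − 1·15 = 1082.5; ÷2 gives d = 541.25 pt.

541.25 pt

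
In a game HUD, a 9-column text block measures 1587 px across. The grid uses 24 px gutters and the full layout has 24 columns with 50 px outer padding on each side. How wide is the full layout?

1587 − 8·24 = 1395; ÷9 gives c = 155 px.
Total width: 2·50 + 24·155 + 23·24 = 4372 px.

4372 px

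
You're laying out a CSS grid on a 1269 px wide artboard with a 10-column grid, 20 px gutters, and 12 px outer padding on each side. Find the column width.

106.5 px

Content width = 1269 − 2·12 = 1245 px.
10c + 9·20 = 1245 → 10c = 1065 → c = 106.5 px.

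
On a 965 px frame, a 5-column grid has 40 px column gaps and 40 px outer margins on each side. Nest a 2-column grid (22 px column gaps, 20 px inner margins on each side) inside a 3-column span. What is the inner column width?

226.5 px

Subtract both margins: 965 − 2·40 = 885 px.
Subtracting 4 column gaps of 40 leaves 725 for 5 columns, so c = 145 px.
3-column span = 3·145 + 2·40 = 515 px.
Inner content = 515 − 2·20 = 475 px.
2 columns + 1 column gap: 2d + 1·22 = 475.
2d = 475 − 22 = 453, so d = 226.5 px.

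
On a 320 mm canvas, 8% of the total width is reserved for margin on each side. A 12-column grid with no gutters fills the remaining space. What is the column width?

22.4 mm

Margins: 8% × 320 = 25.6 mm each, so content = 320 − 51.2 = 268.8 mm.
268.8 / 12 = 22.4 mm per column.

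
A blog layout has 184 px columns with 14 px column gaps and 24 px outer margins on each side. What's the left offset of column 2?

Each column+gutter stride is 198 px; 1 of them past the 24 px margin is 24 + 198 = 222 px.

222 px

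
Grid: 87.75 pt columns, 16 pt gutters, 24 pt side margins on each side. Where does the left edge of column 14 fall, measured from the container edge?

Column 14 starts at margin + 13·(column + gutter) = 24 + 13·103.75 = 1372.75 pt.

1372.75 pt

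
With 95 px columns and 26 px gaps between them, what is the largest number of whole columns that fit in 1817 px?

15 columns: 15·95 + 14·26 = 1789 px ≤ 1817.
16 columns: 1910 px > 1817. So 15.

15 columns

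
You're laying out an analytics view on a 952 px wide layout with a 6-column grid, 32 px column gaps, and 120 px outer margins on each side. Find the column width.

92 px

Content width = 952 − 2·120 = 712 px.
Subtracting 5 column gaps of 32 leaves 552 for 6 columns, so c = 92 px.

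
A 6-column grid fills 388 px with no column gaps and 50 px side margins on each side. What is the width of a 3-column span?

144 px

Content width = 388 − 2·50 = 288 px.
6c = 288 → c = 48 px.
With no column gaps, 3 columns span 3·48 = 144 px.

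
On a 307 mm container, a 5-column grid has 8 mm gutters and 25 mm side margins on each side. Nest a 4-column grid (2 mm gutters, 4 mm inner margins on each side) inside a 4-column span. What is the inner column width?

Subtract both margins: 307 − 2·25 = 257 mm.
5c + 4·8 = 257 → 5c = 225 → c = 45 mm.
4 columns plus 3 gutters: 180 + 24 = 204 mm.
Inner content = 204 − 2·4 = 196 mm.
Subtracting 3 gutters of 2 leaves 190 for 4 columns, so d = 47.5 mm.

47.5 mm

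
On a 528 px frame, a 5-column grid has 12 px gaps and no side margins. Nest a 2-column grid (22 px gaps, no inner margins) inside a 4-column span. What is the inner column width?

5c + 4·12 = 528 → 5c = 480 → c = 96 px.
4-column span = 4·96 + 3·12 = 420 px.
2d + 1·22 = 420 → 2d = 398 → d = 199 px.

199 px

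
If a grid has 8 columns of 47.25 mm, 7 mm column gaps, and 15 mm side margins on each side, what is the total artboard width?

457 mm

Adding margins, columns and gutters: 30 + 378 + 49 = 457 mm.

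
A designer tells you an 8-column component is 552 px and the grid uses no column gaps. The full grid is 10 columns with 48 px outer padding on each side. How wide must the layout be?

552 / 8 = 69 px per column.
Summing: 96 + 690 = 786 px.

786 px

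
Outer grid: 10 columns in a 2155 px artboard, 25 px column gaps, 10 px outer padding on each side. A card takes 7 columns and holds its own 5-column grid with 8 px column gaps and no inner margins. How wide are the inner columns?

Take off 20 px of margins, leaving 2135 px.
2135 − 9·25 = 1910; ÷10 gives c = 191 px.
7 columns plus 6 column gaps: 1337 + 150 = 1487 px.
Subtracting 4 column gaps of 8 leaves 1455 for 5 columns, so d = 291 px.

291 px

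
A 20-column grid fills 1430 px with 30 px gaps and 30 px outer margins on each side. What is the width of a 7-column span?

Inside the margins: 1430 − 60 = 1370 px.
20 columns + 19 gaps: 20c + 19·30 = 1370.
20c = 1370 − 570 = 800, so c = 40 px.
7 columns plus 6 gaps: 280 + 180 = 460 px.

460 px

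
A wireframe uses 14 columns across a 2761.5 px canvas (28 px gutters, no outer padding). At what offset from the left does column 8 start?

1394.75 px

Subtracting 13 gutters of 28 leaves 2397.5 for 14 columns, so c = 171.25 px.
Each column+gutter stride is 199.25 px; with no margin, 7 of them is 1394.75 px.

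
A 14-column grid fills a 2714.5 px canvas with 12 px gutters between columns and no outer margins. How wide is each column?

14c + 13·12 = 2714.5 → 14c = 2558.5 → c = 182.75 px.

182.75 px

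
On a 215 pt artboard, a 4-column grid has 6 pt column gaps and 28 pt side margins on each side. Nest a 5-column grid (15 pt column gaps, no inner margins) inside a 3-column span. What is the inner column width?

11.55 pt

Take off 56 pt of margins, leaving 159 pt.
Subtracting 3 column gaps of 6 leaves 141 for 4 columns, so c = 35.25 pt.
3 columns plus 2 column gaps: 105.75 + 12 = 117.75 pt.
5d + 4·15 = 117.75 → 5d = 57.75 → d = 11.55 pt.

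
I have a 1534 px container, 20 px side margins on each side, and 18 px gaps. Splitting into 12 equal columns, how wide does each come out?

108 px

Take off 40 px of margins, leaving 1494 px.
1494 − 11·18 = 1296; ÷12 gives c = 108 px.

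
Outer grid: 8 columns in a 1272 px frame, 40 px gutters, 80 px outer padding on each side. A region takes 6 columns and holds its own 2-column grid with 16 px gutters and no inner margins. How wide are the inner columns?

Inside the margins: 1272 − 160 = 1112 px.
8 columns + 7 gutters: 8c + 7·40 = 1112.
8c = 1112 − 280 = 832, so c = 104 px.
Span of 6: 6·104 + 5·40 = 624 + 200 = 824 px.
Subtracting 1 gutter of 16 leaves 808 for 2 columns, so d = 404 px.

404 px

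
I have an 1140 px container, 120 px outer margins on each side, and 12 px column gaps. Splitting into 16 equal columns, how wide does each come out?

Content width = 1140 − 2·120 = 900 px.
900 − 15·12 = 720; ÷16 gives c = 45 px.

45 px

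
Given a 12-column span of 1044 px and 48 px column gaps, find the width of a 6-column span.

498 px

12 columns + 11 column gaps: 12c + 11·48 = 1044.
12c = 1044 − 528 = 516, so c = 43 px.
6-column span = 6·43 + 5·48 = 498 px.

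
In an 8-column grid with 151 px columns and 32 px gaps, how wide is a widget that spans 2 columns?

334 px

Span of 2: 2·151 + 1·32 = 302 + 32 = 334 px.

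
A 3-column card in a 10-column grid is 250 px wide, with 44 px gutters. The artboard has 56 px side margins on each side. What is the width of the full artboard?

3c + 2·44 = 250 → 3c = 162 → c = 54 px.
Adding margins, columns and gutters: 112 + 540 + 396 = 1048 px.

1048 px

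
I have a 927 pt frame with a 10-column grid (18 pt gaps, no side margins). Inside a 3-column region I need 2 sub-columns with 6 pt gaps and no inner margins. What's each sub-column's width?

Subtracting 9 gaps of 18 leaves 765 for 10 columns, so c = 76.5 pt.
Span of 3: 3·76.5 + 2·18 = 229.5 + 36 = 265.5 pt.
265.5 − 1·6 = 259.5; ÷2 gives d = 129.75 pt.

129.75 pt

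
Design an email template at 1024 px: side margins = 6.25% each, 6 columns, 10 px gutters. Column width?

Margins: 6.25% × 1024 = 64 px each, so content = 1024 − 128 = 896 px.
896 − 5·10 = 846; ÷6 gives c = 141 px.

141 px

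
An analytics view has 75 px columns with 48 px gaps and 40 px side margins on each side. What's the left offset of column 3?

286 px

Before column 3: the margin + 2 columns + 2 gaps.
Offset = 40 + 2·(75 + 48) = 40 + 246 = 286 px.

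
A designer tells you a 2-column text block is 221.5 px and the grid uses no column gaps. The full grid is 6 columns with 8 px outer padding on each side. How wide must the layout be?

2c = 221.5 → c = 110.75 px.
Total width: 2·8 + 6·110.75 = 680.5 px.

680.5 px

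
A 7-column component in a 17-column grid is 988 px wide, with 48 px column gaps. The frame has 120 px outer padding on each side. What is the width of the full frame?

2708 px

7 columns + 6 column gaps: 7c + 6·48 = 988.
7c = 988 − 288 = 700, so c = 100 px.
Adding margins, columns and gutters: 240 + 1700 + 768 = 2708 px.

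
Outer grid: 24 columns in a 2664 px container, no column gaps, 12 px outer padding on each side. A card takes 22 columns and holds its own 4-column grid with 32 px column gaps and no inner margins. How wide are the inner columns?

581 px

Outer content = 2664 − 2·12 = 2640 px.
With no column gaps, each column is 2640/24 = 110 px.
With no column gaps, 22 columns span 22·110 = 2420 px.
Subtracting 3 column gaps of 32 leaves 2324 for 4 columns, so d = 581 px.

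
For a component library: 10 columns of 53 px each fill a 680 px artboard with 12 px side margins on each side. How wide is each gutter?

14 px

Take off 24 px of margins, leaving 656 px.
Columns use 530 px, leaving 126 px across 9 gutters = 14 px each.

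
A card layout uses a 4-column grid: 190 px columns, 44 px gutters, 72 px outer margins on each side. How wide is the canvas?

Canvas = 2·72 + 4·190 + 3·44 = 144 + 760 + 132 = 1036 px.

1036 px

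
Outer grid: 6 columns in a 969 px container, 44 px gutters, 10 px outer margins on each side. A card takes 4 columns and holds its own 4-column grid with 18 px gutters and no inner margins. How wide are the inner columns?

Subtract both margins: 969 − 2·10 = 949 px.
949 − 5·44 = 729; ÷6 gives c = 121.5 px.
Span of 4: 4·121.5 + 3·44 = 486 + 132 = 618 px.
618 − 3·18 = 564; ÷4 gives d = 141 px.

141 px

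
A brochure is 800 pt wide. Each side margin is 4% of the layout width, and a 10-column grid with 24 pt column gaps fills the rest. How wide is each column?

800 × (1 − 2·4%) = 800 × 92% = 736 pt for the columns.
10 columns + 9 column gaps: 10c + 9·24 = 736.
10c = 736 − 216 = 520, so c = 52 pt.

52 pt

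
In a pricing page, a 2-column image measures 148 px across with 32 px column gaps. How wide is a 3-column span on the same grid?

Subtracting 1 column gap of 32 leaves 116 for 2 columns, so c = 58 px.
3-column span = 3·58 + 2·32 = 238 px.

238 px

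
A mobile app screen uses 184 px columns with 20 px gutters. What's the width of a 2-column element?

Span of 2: 2·184 + 1·20 = 368 + 20 = 388 px.

388 px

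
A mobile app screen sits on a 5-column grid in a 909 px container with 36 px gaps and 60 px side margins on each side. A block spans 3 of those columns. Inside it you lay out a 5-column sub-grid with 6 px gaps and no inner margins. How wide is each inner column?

Subtract both margins: 909 − 2·60 = 789 px.
5c + 4·36 = 789 → 5c = 645 → c = 129 px.
3-column span = 3·129 + 2·36 = 459 px.
5d + 4·6 = 459 → 5d = 435 → d = 87 px.

87 px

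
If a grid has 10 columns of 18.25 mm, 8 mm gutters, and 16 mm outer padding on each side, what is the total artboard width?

286.5 mm

Adding margins, columns and gutters: 32 + 182.5 + 72 = 286.5 mm.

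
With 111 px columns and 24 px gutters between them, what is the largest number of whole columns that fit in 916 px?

6 columns

6 columns: 6·111 + 5·24 = 786 px ≤ 916.
7 columns: 921 px > 916. So 6.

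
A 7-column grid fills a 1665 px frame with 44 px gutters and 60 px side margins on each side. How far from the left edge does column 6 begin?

Content = 1665 − 2·60 = 1545 px.
1545 − 6·44 = 1281; ÷7 gives c = 183 px.
Each column+gutter stride is 227 px; 5 of them past the 60 px margin is 60 + 1135 = 1195 px.

1195 px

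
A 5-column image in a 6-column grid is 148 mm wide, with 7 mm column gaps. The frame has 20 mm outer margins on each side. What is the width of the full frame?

219 mm

Subtracting 4 column gaps of 7 leaves 120 for 5 columns, so c = 24 mm.
Total width: 2·20 + 6·24 + 5·7 = 219 mm.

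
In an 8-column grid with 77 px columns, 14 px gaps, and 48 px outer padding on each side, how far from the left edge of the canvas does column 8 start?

685 px

Before column 8: the margin + 7 columns + 7 gaps.
Offset = 48 + 7·(77 + 14) = 48 + 637 = 685 px.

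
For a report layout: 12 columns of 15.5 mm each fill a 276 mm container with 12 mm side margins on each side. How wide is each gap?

Inside the margins: 276 − 24 = 252 mm.
12·15.5 + 11g = 252 → 11g = 66 → g = 6 mm.

6 mm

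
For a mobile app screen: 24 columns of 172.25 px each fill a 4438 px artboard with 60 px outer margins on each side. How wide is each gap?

8 px

Take off 120 px of margins, leaving 4318 px.
24 columns take 24·172.25 = 4134 px; remaining 184 splits into 23 gaps.
g = 184 / 23 = 8 px.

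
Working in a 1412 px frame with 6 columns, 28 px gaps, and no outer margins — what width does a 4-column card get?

932 px

6c + 5·28 = 1412 → 6c = 1272 → c = 212 px.
4-column span = 4·212 + 3·28 = 932 px.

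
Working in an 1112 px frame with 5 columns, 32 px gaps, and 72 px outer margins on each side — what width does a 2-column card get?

Take off 144 px of margins, leaving 968 px.
968 − 4·32 = 840; ÷5 gives c = 168 px.
2-column span = 2·168 + 1·32 = 368 px.

368 px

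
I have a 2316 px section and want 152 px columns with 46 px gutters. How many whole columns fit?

11 columns: 11·152 + 10·46 = 2132 px ≤ 2316.
12 columns: 2330 px > 2316. So 11.

11 columns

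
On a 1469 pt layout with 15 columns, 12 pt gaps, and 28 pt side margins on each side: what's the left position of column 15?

1358 pt

Subtract both margins: 1469 − 2·28 = 1413 pt.
Subtracting 14 gaps of 12 leaves 1245 for 15 columns, so c = 83 pt.
Before column 15: the margin + 14 columns + 14 gaps.
Offset = 28 + 14·(83 + 12) = 28 + 1330 = 1358 pt.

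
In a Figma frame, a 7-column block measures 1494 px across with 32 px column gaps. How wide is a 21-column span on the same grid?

Subtracting 6 column gaps of 32 leaves 1302 for 7 columns, so c = 186 px.
Span of 21: 21·186 + 20·32 = 3906 + 640 = 4546 px.

4546 px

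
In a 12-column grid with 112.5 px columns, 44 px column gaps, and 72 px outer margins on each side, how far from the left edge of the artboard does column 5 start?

Each column+gutter stride is 156.5 px; 4 of them past the 72 px margin is 72 + 626 = 698 px.

698 px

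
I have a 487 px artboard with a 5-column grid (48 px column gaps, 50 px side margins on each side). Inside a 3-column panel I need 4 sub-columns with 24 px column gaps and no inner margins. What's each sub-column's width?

35.25 px

Subtract both margins: 487 − 2·50 = 387 px.
387 − 4·48 = 195; ÷5 gives c = 39 px.
Span of 3: 3·39 + 2·48 = 117 + 96 = 213 px.
Subtracting 3 column gaps of 24 leaves 141 for 4 columns, so d = 35.25 px.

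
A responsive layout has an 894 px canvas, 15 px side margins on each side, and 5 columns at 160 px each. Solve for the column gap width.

Inside the margins: 894 − 30 = 864 px.
Columns use 800 px, leaving 64 px across 4 column gaps = 16 px each.

16 px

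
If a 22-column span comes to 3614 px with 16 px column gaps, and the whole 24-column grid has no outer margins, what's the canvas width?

22c + 21·16 = 3614 → 22c = 3278 → c = 149 px.
Summing: 3576 + 368 = 3944 px.

3944 px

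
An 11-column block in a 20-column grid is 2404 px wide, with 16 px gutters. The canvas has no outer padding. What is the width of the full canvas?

4384 px

11c + 10·16 = 2404 → 11c = 2244 → c = 204 px.
Total width: 20·204 + 19·16 = 4384 px.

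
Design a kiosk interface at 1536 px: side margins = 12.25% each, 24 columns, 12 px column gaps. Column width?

1536 × (1 − 2·12.25%) = 1536 × 75.5% = 1159.68 px for the columns.
24 columns + 23 column gaps: 24c + 23·12 = 1159.68.
24c = 1159.68 − 276 = 883.68, so c = 36.82 px.

36.82 px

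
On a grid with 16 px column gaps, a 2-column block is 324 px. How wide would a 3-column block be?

324 − 1·16 = 308; ÷2 gives c = 154 px.
3-column span = 3·154 + 2·16 = 494 px.

494 px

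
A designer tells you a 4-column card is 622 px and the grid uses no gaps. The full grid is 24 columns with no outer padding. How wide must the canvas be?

3732 px

With no gaps, each column is 622/4 = 155.5 px.
Summing: 3732 = 3732 px.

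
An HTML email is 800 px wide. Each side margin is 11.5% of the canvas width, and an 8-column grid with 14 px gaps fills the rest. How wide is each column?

64.75 px

Margins: 11.5% × 800 = 92 px each, so content = 800 − 184 = 616 px.
616 − 7·14 = 518; ÷8 gives c = 64.75 px.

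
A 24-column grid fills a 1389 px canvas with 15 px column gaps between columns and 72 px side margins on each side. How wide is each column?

Subtract both margins: 1389 − 2·72 = 1245 px.
1245 − 23·15 = 900; ÷24 gives c = 37.5 px.

37.5 px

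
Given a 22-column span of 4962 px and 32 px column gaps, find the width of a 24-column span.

22 columns + 21 column gaps: 22c + 21·32 = 4962.
22c = 4962 − 672 = 4290, so c = 195 px.
24 columns plus 23 column gaps: 4680 + 736 = 5416 px.

5416 px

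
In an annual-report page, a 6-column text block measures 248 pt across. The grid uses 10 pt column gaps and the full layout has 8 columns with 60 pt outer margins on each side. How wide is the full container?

454 pt

6c + 5·10 = 248 → 6c = 198 → c = 33 pt.
Container = 2·60 + 8·33 + 7·10 = 120 + 264 + 70 = 454 pt.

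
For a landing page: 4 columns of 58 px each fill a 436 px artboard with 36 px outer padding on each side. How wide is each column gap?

44 px

Content width = 436 − 2·36 = 364 px.
Columns use 232 px, leaving 132 px across 3 column gaps = 44 px each.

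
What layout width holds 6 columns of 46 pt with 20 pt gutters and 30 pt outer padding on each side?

Adding margins, columns and gutters: 60 + 276 + 100 = 436 pt.

436 pt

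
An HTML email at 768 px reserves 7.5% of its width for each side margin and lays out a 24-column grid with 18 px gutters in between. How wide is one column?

768 × (1 − 2·7.5%) = 768 × 85% = 652.8 px for the columns.
24c + 23·18 = 652.8 → 24c = 238.8 → c = 9.95 px.

9.95 px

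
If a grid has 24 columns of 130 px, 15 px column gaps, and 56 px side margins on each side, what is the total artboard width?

Total width: 2·56 + 24·130 + 23·15 = 3577 px.

3577 px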